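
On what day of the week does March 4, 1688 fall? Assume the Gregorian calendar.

Doomsday rule: the anchor day for the 1600s is Tuesday. For year 88: 88÷12 = 7 r 4, and 4÷4 = 1, so 7+4+1 = 12.
Tuesday + 12 ≡ Sunday — that's 1688's doomsday.
In March the doomsday date is Mar 14.
Mar 4 is 10 days before Mar 14; 10 mod 7 = 3, so Sunday − 3 = Thursday.

Thursday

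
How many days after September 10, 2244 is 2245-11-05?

Sep 10, 2244 → Sep 10, 2245: 365 days.
Sep 10, 2245 → Oct 10, 2245: 30 days (September has 30).
Oct 10, 2245 → Nov 5, 2245: 26 days.
Total: 421 days.

421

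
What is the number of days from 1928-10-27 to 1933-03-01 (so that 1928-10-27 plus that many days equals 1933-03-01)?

Oct 27, 1928 → Oct 27, 1929: 365 days.
Oct 27, 1929 → Oct 27, 1930: 365 days.
Oct 27, 1930 → Oct 27, 1931: 365 days.
Oct 27, 1931 → Oct 27, 1932: 366 days (Feb 29, 1932 is in that span).
Oct 27, 1932 → Nov 27, 1932: 31 days (October has 31).
Nov 27, 1932 → Dec 27, 1932: 30 days (November has 30).
Dec 27, 1932 → Jan 27, 1933: 31 days (December has 31).
Jan 27, 1933 → Feb 27, 1933: 31 days (January has 31).
Feb 27, 1933 → Mar 1, 1933: 2 days.
Total: 1586 days.

1586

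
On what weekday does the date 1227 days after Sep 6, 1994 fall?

First find the weekday of Sep 6, 1994. Doomsday rule: the anchor day for the 1900s is Wednesday. For year 94: 94÷12 = 7 r 10, and 10÷4 = 2, so 7+10+2 = 19.
Wednesday + 19 ≡ Monday — that's 1994's doomsday.
In September the doomsday date is Sep 5.
Sep 6 is 1 day after Sep 5; 1 mod 7 = 1, so Monday + 1 = Tuesday.
1227 mod 7 = 2, so 1227 days after a Tuesday is Tuesday + 2 = Thursday.

Thursday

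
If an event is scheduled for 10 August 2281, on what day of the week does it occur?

Doomsday rule: the anchor day for the 2200s is Friday. For year 81: 81÷12 = 6 r 9, and 9÷4 = 2, so 6+9+2 = 17.
Friday + 17 ≡ Monday — that's 2281's doomsday.
In August the doomsday date is Aug 8.
Aug 10 is 2 days after Aug 8; 2 mod 7 = 2, so Monday + 2 = Wednesday.

Wednesday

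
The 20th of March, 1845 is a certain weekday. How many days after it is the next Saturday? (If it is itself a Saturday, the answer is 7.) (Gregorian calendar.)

Mar 20, 1845 is a Thursday.
From Thursday to the next Saturday is 2 days.

2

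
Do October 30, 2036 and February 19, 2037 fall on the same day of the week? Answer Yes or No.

From Oct 30, 2036 to Feb 19, 2037 is 112 days.
112 mod 7 = 0, so they are the same weekday.
(Oct 30, 2036 is a Thursday; Feb 19, 2037 is a Thursday.)

Yes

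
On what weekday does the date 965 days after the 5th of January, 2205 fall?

Friday

Jan 5, 2205 is a Saturday.
965 mod 7 = 6, so 965 days after a Saturday is Saturday + 6 = Friday.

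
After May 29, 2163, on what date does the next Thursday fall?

May 29, 2163 is a Sunday.
From Sunday to the next Thursday is 4 days.
May 29, 2163 + 4 = Jun 2, 2163.

June 2, 2163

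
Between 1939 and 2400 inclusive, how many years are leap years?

Multiples of 4 in [1939,2400]: 116.
Of those, multiples of 100: 5 (not leap unless ÷400).
Multiples of 400: 2.
Leap years = 116 − 5 + 2 = 113.

113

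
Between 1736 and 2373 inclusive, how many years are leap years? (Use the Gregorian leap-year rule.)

155

Multiples of 4 in [1736,2373]: 160.
Of those, multiples of 100: 6 (not leap unless ÷400).
Multiples of 400: 1.
Leap years = 160 − 6 + 1 = 155.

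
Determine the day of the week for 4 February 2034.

Doomsday rule: the anchor day for the 2000s is Tuesday. For year 34: 34÷12 = 2 r 10, and 10÷4 = 2, so 2+10+2 = 14.
Tuesday + 14 ≡ Tuesday — that's 2034's doomsday.
In February the doomsday date is Feb 28 (2034 is not a leap year).
Feb 4 is 24 days before Feb 28; 24 mod 7 = 3, so Tuesday − 3 = Saturday.

Saturday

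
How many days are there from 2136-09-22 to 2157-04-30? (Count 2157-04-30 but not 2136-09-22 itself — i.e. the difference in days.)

7525

Sep 22, 2136 → Sep 22, 2137: 365 days.
Sep 22, 2137 → Sep 22, 2138: 365 days.
Sep 22, 2138 → Sep 22, 2139: 365 days.
Sep 22, 2139 → Sep 22, 2140: 366 days (Feb 29, 2140 is in that span).
Sep 22, 2140 → Sep 22, 2141: 365 days.
Sep 22, 2141 → Sep 22, 2142: 365 days.
Sep 22, 2142 → Sep 22, 2143: 365 days.
Sep 22, 2143 → Sep 22, 2144: 366 days (Feb 29, 2144 is in that span).
Sep 22, 2144 → Sep 22, 2145: 365 days.
Sep 22, 2145 → Sep 22, 2146: 365 days.
Sep 22, 2146 → Sep 22, 2147: 365 days.
Sep 22, 2147 → Sep 22, 2148: 366 days (Feb 29, 2148 is in that span).
Sep 22, 2148 → Sep 22, 2149: 365 days.
Sep 22, 2149 → Sep 22, 2150: 365 days.
Sep 22, 2150 → Sep 22, 2151: 365 days.
Sep 22, 2151 → Sep 22, 2152: 366 days (Feb 29, 2152 is in that span).
Sep 22, 2152 → Sep 22, 2153: 365 days.
Sep 22, 2153 → Sep 22, 2154: 365 days.
Sep 22, 2154 → Sep 22, 2155: 365 days.
Sep 22, 2155 → Sep 22, 2156: 366 days (Feb 29, 2156 is in that span).
Sep 22, 2156 → Oct 22, 2156: 30 days (September has 30).
Oct 22, 2156 → Nov 22, 2156: 31 days (October has 31).
Nov 22, 2156 → Dec 22, 2156: 30 days (November has 30).
Dec 22, 2156 → Jan 22, 2157: 31 days (December has 31).
Jan 22, 2157 → Feb 22, 2157: 31 days (January has 31).
Feb 22, 2157 → Mar 22, 2157: 28 days (February has 28).
Mar 22, 2157 → Apr 22, 2157: 31 days (March has 31).
Apr 22, 2157 → Apr 30, 2157: 8 days.
Total: 7525 days.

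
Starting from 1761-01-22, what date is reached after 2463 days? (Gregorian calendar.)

October 21, 1767

+365 (one year) → Jan 22, 1762 (2098 left).
+365 (one year) → Jan 22, 1763 (1733 left).
+365 (one year) → Jan 22, 1764 (1368 left).
+366 (one year; includes Feb 29, 1764) → Jan 22, 1765 (1002 left).
+365 (one year) → Jan 22, 1766 (637 left).
+365 (one year) → Jan 22, 1767 (272 left).
Jan has 31 days: +10 → Feb 1, 1767 (262 left).
Feb has 28 days: +28 → Mar 1, 1767 (234 left).
Mar has 31 days: +31 → Apr 1, 1767 (203 left).
Apr has 30 days: +30 → May 1, 1767 (173 left).
May has 31 days: +31 → Jun 1, 1767 (142 left).
Jun has 30 days: +30 → Jul 1, 1767 (112 left).
Jul has 31 days: +31 → Aug 1, 1767 (81 left).
Aug has 31 days: +31 → Sep 1, 1767 (50 left).
Sep has 30 days: +30 → Oct 1, 1767 (20 left).
+20 → Oct 21, 1767.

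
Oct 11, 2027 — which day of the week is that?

Doomsday rule: the anchor day for the 2000s is Tuesday. For year 27: 27÷12 = 2 r 3, and 3÷4 = 0, so 2+3+0 = 5.
Tuesday + 5 ≡ Sunday — that's 2027's doomsday.
In October the doomsday date is Oct 10.
Oct 11 is 1 day after Oct 10; 1 mod 7 = 1, so Sunday + 1 = Monday.

Monday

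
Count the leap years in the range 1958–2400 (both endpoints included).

108

Multiples of 4 in [1958,2400]: 111.
Of those, multiples of 100: 5 (not leap unless ÷400).
Multiples of 400: 2.
Leap years = 111 − 5 + 2 = 108.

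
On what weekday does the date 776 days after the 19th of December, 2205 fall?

First find the weekday of Dec 19, 2205. Doomsday rule: the anchor day for the 2200s is Friday. For year 05: 5÷12 = 0 r 5, and 5÷4 = 1, so 0+5+1 = 6.
Friday + 6 ≡ Thursday — that's 2205's doomsday.
In December the doomsday date is Dec 12.
Dec 19 is 7 days after Dec 12; 7 mod 7 = 0, so Thursday + 0 = Thursday.
776 mod 7 = 6, so 776 days after a Thursday is Thursday + 6 = Wednesday.

Wednesday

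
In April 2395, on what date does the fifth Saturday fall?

April 29, 2395

April 1, 2395 is a Saturday.
The first Saturday is therefore April 1 (same day).
The fifth Saturday is 1 + 4×7 = April 29.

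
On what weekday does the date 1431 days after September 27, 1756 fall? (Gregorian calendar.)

Thursday

Sep 27, 1756 is a Monday.
1431 mod 7 = 3, so 1431 days after a Monday is Monday + 3 = Thursday.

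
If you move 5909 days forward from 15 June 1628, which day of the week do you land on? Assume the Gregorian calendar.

Friday

First find the weekday of Jun 15, 1628. Doomsday rule: the anchor day for the 1600s is Tuesday. For year 28: 28÷12 = 2 r 4, and 4÷4 = 1, so 2+4+1 = 7.
Tuesday + 7 ≡ Tuesday — that's 1628's doomsday.
In June the doomsday date is Jun 6.
Jun 15 is 9 days after Jun 6; 9 mod 7 = 2, so Tuesday + 2 = Thursday.
5909 mod 7 = 1, so 5909 days after a Thursday is Thursday + 1 = Friday.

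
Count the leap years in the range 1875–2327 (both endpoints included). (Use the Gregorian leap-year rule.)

Multiples of 4 in [1875,2327]: 113.
Of those, multiples of 100: 5 (not leap unless ÷400).
Multiples of 400: 1.
Leap years = 113 − 5 + 1 = 109.

109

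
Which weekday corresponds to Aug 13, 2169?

Doomsday rule: the anchor day for the 2100s is Sunday. For year 69: 69÷12 = 5 r 9, and 9÷4 = 2, so 5+9+2 = 16.
Sunday + 16 ≡ Tuesday — that's 2169's doomsday.
In August the doomsday date is Aug 8.
Aug 13 is 5 days after Aug 8; 5 mod 7 = 5, so Tuesday + 5 = Sunday.

Sunday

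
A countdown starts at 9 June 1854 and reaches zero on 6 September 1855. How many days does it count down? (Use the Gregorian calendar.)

454

Jun 9, 1854 → Jun 9, 1855: 365 days.
Jun 9, 1855 → Jul 9, 1855: 30 days (June has 30).
Jul 9, 1855 → Aug 9, 1855: 31 days (July has 31).
Aug 9, 1855 → Sep 6, 1855: 28 days.
Total: 454 days.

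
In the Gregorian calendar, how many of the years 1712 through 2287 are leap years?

140

Multiples of 4 in [1712,2287]: 144.
Of those, multiples of 100: 5 (not leap unless ÷400).
Multiples of 400: 1.
Leap years = 144 − 5 + 1 = 140.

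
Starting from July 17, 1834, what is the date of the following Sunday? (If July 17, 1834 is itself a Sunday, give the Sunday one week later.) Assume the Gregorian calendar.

July 20, 1834

Jul 17, 1834 is a Thursday.
From Thursday to the next Sunday is 3 days.
Jul 17, 1834 + 3 = Jul 20, 1834.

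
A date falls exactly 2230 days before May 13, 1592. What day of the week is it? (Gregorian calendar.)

Saturday

First find the weekday of May 13, 1592. Doomsday rule: the anchor day for the 1500s is Wednesday. For year 92: 92÷12 = 7 r 8, and 8÷4 = 2, so 7+8+2 = 17.
Wednesday + 17 ≡ Saturday — that's 1592's doomsday.
In May the doomsday date is May 9.
May 13 is 4 days after May 9; 4 mod 7 = 4, so Saturday + 4 = Wednesday.
2230 mod 7 = 4, so 2230 days before a Wednesday is Wednesday − 4 = Saturday.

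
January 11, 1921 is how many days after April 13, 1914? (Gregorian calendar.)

Apr 13, 1914 → Apr 13, 1915: 365 days.
Apr 13, 1915 → Apr 13, 1916: 366 days (Feb 29, 1916 is in that span).
Apr 13, 1916 → Apr 13, 1917: 365 days.
Apr 13, 1917 → Apr 13, 1918: 365 days.
Apr 13, 1918 → Apr 13, 1919: 365 days.
Apr 13, 1919 → Apr 13, 1920: 366 days (Feb 29, 1920 is in that span).
Apr 13, 1920 → May 13, 1920: 30 days (April has 30).
May 13, 1920 → Jun 13, 1920: 31 days (May has 31).
Jun 13, 1920 → Jul 13, 1920: 30 days (June has 30).
Jul 13, 1920 → Aug 13, 1920: 31 days (July has 31).
Aug 13, 1920 → Sep 13, 1920: 31 days (August has 31).
Sep 13, 1920 → Oct 13, 1920: 30 days (September has 30).
Oct 13, 1920 → Nov 13, 1920: 31 days (October has 31).
Nov 13, 1920 → Dec 13, 1920: 30 days (November has 30).
Dec 13, 1920 → Jan 11, 1921: 29 days.
Total: 2465 days.

2465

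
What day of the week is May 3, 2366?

Tuesday

Doomsday rule: the anchor day for the 2300s is Wednesday. For year 66: 66÷12 = 5 r 6, and 6÷4 = 1, so 5+6+1 = 12.
Wednesday + 12 ≡ Monday — that's 2366's doomsday.
In May the doomsday date is May 9.
May 3 is 6 days before May 9; 6 mod 7 = 6, so Monday − 6 = Tuesday.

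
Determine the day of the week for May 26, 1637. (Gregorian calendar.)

Tuesday

Doomsday rule: the anchor day for the 1600s is Tuesday. For year 37: 37÷12 = 3 r 1, and 1÷4 = 0, so 3+1+0 = 4.
Tuesday + 4 ≡ Saturday — that's 1637's doomsday.
In May the doomsday date is May 9.
May 26 is 17 days after May 9; 17 mod 7 = 3, so Saturday + 3 = Tuesday.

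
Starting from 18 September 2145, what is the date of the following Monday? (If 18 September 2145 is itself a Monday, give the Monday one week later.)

Sep 18, 2145 is a Saturday.
From Saturday to the next Monday is 2 days.
Sep 18, 2145 + 2 = Sep 20, 2145.

September 20, 2145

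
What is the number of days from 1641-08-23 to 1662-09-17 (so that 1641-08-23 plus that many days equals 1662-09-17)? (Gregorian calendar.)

Aug 23, 1641 → Aug 23, 1642: 365 days.
Aug 23, 1642 → Aug 23, 1643: 365 days.
Aug 23, 1643 → Aug 23, 1644: 366 days (Feb 29, 1644 is in that span).
Aug 23, 1644 → Aug 23, 1645: 365 days.
Aug 23, 1645 → Aug 23, 1646: 365 days.
Aug 23, 1646 → Aug 23, 1647: 365 days.
Aug 23, 1647 → Aug 23, 1648: 366 days (Feb 29, 1648 is in that span).
Aug 23, 1648 → Aug 23, 1649: 365 days.
Aug 23, 1649 → Aug 23, 1650: 365 days.
Aug 23, 1650 → Aug 23, 1651: 365 days.
Aug 23, 1651 → Aug 23, 1652: 366 days (Feb 29, 1652 is in that span).
Aug 23, 1652 → Aug 23, 1653: 365 days.
Aug 23, 1653 → Aug 23, 1654: 365 days.
Aug 23, 1654 → Aug 23, 1655: 365 days.
Aug 23, 1655 → Aug 23, 1656: 366 days (Feb 29, 1656 is in that span).
Aug 23, 1656 → Aug 23, 1657: 365 days.
Aug 23, 1657 → Aug 23, 1658: 365 days.
Aug 23, 1658 → Aug 23, 1659: 365 days.
Aug 23, 1659 → Aug 23, 1660: 366 days (Feb 29, 1660 is in that span).
Aug 23, 1660 → Aug 23, 1661: 365 days.
Aug 23, 1661 → Sep 23, 1661: 31 days (August has 31).
Sep 23, 1661 → Oct 23, 1661: 30 days (September has 30).
Oct 23, 1661 → Nov 23, 1661: 31 days (October has 31).
Nov 23, 1661 → Dec 23, 1661: 30 days (November has 30).
Dec 23, 1661 → Jan 23, 1662: 31 days (December has 31).
Jan 23, 1662 → Feb 23, 1662: 31 days (January has 31).
Feb 23, 1662 → Mar 23, 1662: 28 days (February has 28).
Mar 23, 1662 → Apr 23, 1662: 31 days (March has 31).
Apr 23, 1662 → May 23, 1662: 30 days (April has 30).
May 23, 1662 → Jun 23, 1662: 31 days (May has 31).
Jun 23, 1662 → Jul 23, 1662: 30 days (June has 30).
Jul 23, 1662 → Aug 23, 1662: 31 days (July has 31).
Aug 23, 1662 → Sep 17, 1662: 25 days.
Total: 7695 days.

7695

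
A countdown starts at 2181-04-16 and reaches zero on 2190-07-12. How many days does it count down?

3374

Apr 16, 2181 → Apr 16, 2182: 365 days.
Apr 16, 2182 → Apr 16, 2183: 365 days.
Apr 16, 2183 → Apr 16, 2184: 366 days (Feb 29, 2184 is in that span).
Apr 16, 2184 → Apr 16, 2185: 365 days.
Apr 16, 2185 → Apr 16, 2186: 365 days.
Apr 16, 2186 → Apr 16, 2187: 365 days.
Apr 16, 2187 → Apr 16, 2188: 366 days (Feb 29, 2188 is in that span).
Apr 16, 2188 → Apr 16, 2189: 365 days.
Apr 16, 2189 → Apr 16, 2190: 365 days.
Apr 16, 2190 → May 16, 2190: 30 days (April has 30).
May 16, 2190 → Jun 16, 2190: 31 days (May has 31).
Jun 16, 2190 → Jul 12, 2190: 26 days.
Total: 3374 days.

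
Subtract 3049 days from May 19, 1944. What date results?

−366 (one year; includes Feb 29, 1944) → May 19, 1943 (2683 left).
−365 (one year) → May 19, 1942 (2318 left).
−365 (one year) → May 19, 1941 (1953 left).
−365 (one year) → May 19, 1940 (1588 left).
−366 (one year; includes Feb 29, 1940) → May 19, 1939 (1222 left).
−365 (one year) → May 19, 1938 (857 left).
−365 (one year) → May 19, 1937 (492 left).
−365 (one year) → May 19, 1936 (127 left).
−19 → Apr 30, 1936 (end of Apr, 30 days; 108 left).
−30 → Mar 31, 1936 (end of Mar, 31 days; 78 left).
−31 → Feb 29, 1936 (end of Feb, 29 days; 47 left).
−29 → Jan 31, 1936 (end of Jan, 31 days; 18 left).
−18 → Jan 13, 1936.

January 13, 1936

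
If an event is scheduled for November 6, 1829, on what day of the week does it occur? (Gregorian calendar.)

Doomsday rule: the anchor day for the 1800s is Friday. For year 29: 29÷12 = 2 r 5, and 5÷4 = 1, so 2+5+1 = 8.
Friday + 8 ≡ Saturday — that's 1829's doomsday.
In November the doomsday date is Nov 7.
Nov 6 is 1 day before Nov 7; 1 mod 7 = 1, so Saturday − 1 = Friday.

Friday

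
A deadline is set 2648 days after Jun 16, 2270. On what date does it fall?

+365 (one year) → Jun 16, 2271 (2283 left).
+366 (one year; includes Feb 29, 2272) → Jun 16, 2272 (1917 left).
+365 (one year) → Jun 16, 2273 (1552 left).
+365 (one year) → Jun 16, 2274 (1187 left).
+365 (one year) → Jun 16, 2275 (822 left).
+366 (one year; includes Feb 29, 2276) → Jun 16, 2276 (456 left).
+365 (one year) → Jun 16, 2277 (91 left).
Jun has 30 days: +15 → Jul 1, 2277 (76 left).
Jul has 31 days: +31 → Aug 1, 2277 (45 left).
Aug has 31 days: +31 → Sep 1, 2277 (14 left).
+14 → Sep 15, 2277.

September 15, 2277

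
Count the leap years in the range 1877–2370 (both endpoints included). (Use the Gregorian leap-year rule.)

119

Multiples of 4 in [1877,2370]: 123.
Of those, multiples of 100: 5 (not leap unless ÷400).
Multiples of 400: 1.
Leap years = 123 − 5 + 1 = 119.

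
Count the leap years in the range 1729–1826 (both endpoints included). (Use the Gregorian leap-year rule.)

23

Multiples of 4 in [1729,1826]: 24.
Of those, multiples of 100: 1 (not leap unless ÷400).
Multiples of 400: 0.
Leap years = 24 − 1 + 0 = 23.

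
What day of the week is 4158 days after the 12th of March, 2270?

Saturday

First find the weekday of Mar 12, 2270. Doomsday rule: the anchor day for the 2200s is Friday. For year 70: 70÷12 = 5 r 10, and 10÷4 = 2, so 5+10+2 = 17.
Friday + 17 ≡ Monday — that's 2270's doomsday.
In March the doomsday date is Mar 14.
Mar 12 is 2 days before Mar 14; 2 mod 7 = 2, so Monday − 2 = Saturday.
4158 mod 7 = 0, so 4158 days after a Saturday is Saturday + 0 = Saturday.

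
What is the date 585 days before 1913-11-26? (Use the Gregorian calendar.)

April 20, 1912

−365 (one year) → Nov 26, 1912 (220 left).
−26 → Oct 31, 1912 (end of Oct, 31 days; 194 left).
−31 → Sep 30, 1912 (end of Sep, 30 days; 163 left).
−30 → Aug 31, 1912 (end of Aug, 31 days; 133 left).
−31 → Jul 31, 1912 (end of Jul, 31 days; 102 left).
−31 → Jun 30, 1912 (end of Jun, 30 days; 71 left).
−30 → May 31, 1912 (end of May, 31 days; 41 left).
−31 → Apr 30, 1912 (end of Apr, 30 days; 10 left).
−10 → Apr 20, 1912.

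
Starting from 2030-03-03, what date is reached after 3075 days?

+365 (one year) → Mar 3, 2031 (2710 left).
+366 (one year; includes Feb 29, 2032) → Mar 3, 2032 (2344 left).
+365 (one year) → Mar 3, 2033 (1979 left).
+365 (one year) → Mar 3, 2034 (1614 left).
+365 (one year) → Mar 3, 2035 (1249 left).
+366 (one year; includes Feb 29, 2036) → Mar 3, 2036 (883 left).
+365 (one year) → Mar 3, 2037 (518 left).
+365 (one year) → Mar 3, 2038 (153 left).
Mar has 31 days: +29 → Apr 1, 2038 (124 left).
Apr has 30 days: +30 → May 1, 2038 (94 left).
May has 31 days: +31 → Jun 1, 2038 (63 left).
Jun has 30 days: +30 → Jul 1, 2038 (33 left).
Jul has 31 days: +31 → Aug 1, 2038 (2 left).
+2 → Aug 3, 2038.

August 3, 2038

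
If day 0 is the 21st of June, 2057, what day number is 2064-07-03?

2569

Jun 21, 2057 → Jun 21, 2058: 365 days.
Jun 21, 2058 → Jun 21, 2059: 365 days.
Jun 21, 2059 → Jun 21, 2060: 366 days (Feb 29, 2060 is in that span).
Jun 21, 2060 → Jun 21, 2061: 365 days.
Jun 21, 2061 → Jun 21, 2062: 365 days.
Jun 21, 2062 → Jun 21, 2063: 365 days.
Jun 21, 2063 → Jul 21, 2063: 30 days (June has 30).
Jul 21, 2063 → Aug 21, 2063: 31 days (July has 31).
Aug 21, 2063 → Sep 21, 2063: 31 days (August has 31).
Sep 21, 2063 → Oct 21, 2063: 30 days (September has 30).
Oct 21, 2063 → Nov 21, 2063: 31 days (October has 31).
Nov 21, 2063 → Dec 21, 2063: 30 days (November has 30).
Dec 21, 2063 → Jan 21, 2064: 31 days (December has 31).
Jan 21, 2064 → Feb 21, 2064: 31 days (January has 31).
Feb 21, 2064 → Mar 21, 2064: 29 days (February has 29).
Mar 21, 2064 → Apr 21, 2064: 31 days (March has 31).
Apr 21, 2064 → May 21, 2064: 30 days (April has 30).
May 21, 2064 → Jun 21, 2064: 31 days (May has 31).
Jun 21, 2064 → Jul 3, 2064: 12 days.
Total: 2569 days.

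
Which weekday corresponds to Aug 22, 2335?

Doomsday rule: the anchor day for the 2300s is Wednesday. For year 35: 35÷12 = 2 r 11, and 11÷4 = 2, so 2+11+2 = 15.
Wednesday + 15 ≡ Thursday — that's 2335's doomsday.
In August the doomsday date is Aug 8.
Aug 22 is 14 days after Aug 8; 14 mod 7 = 0, so Thursday + 0 = Thursday.

Thursday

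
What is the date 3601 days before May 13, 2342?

−365 (one year) → May 13, 2341 (3236 left).
−365 (one year) → May 13, 2340 (2871 left).
−366 (one year; includes Feb 29, 2340) → May 13, 2339 (2505 left).
−365 (one year) → May 13, 2338 (2140 left).
−365 (one year) → May 13, 2337 (1775 left).
−365 (one year) → May 13, 2336 (1410 left).
−366 (one year; includes Feb 29, 2336) → May 13, 2335 (1044 left).
−365 (one year) → May 13, 2334 (679 left).
−365 (one year) → May 13, 2333 (314 left).
−13 → Apr 30, 2333 (end of Apr, 30 days; 301 left).
−30 → Mar 31, 2333 (end of Mar, 31 days; 271 left).
−31 → Feb 28, 2333 (end of Feb, 28 days; 240 left).
−28 → Jan 31, 2333 (end of Jan, 31 days; 212 left).
−31 → Dec 31, 2332 (end of Dec, 31 days; 181 left).
−31 → Nov 30, 2332 (end of Nov, 30 days; 150 left).
−30 → Oct 31, 2332 (end of Oct, 31 days; 120 left).
−31 → Sep 30, 2332 (end of Sep, 30 days; 89 left).
−30 → Aug 31, 2332 (end of Aug, 31 days; 59 left).
−31 → Jul 31, 2332 (end of Jul, 31 days; 28 left).
−28 → Jul 3, 2332.

July 3, 2332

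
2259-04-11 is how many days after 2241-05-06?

6549

May 6, 2241 → May 6, 2242: 365 days.
May 6, 2242 → May 6, 2243: 365 days.
May 6, 2243 → May 6, 2244: 366 days (Feb 29, 2244 is in that span).
May 6, 2244 → May 6, 2245: 365 days.
May 6, 2245 → May 6, 2246: 365 days.
May 6, 2246 → May 6, 2247: 365 days.
May 6, 2247 → May 6, 2248: 366 days (Feb 29, 2248 is in that span).
May 6, 2248 → May 6, 2249: 365 days.
May 6, 2249 → May 6, 2250: 365 days.
May 6, 2250 → May 6, 2251: 365 days.
May 6, 2251 → May 6, 2252: 366 days (Feb 29, 2252 is in that span).
May 6, 2252 → May 6, 2253: 365 days.
May 6, 2253 → May 6, 2254: 365 days.
May 6, 2254 → May 6, 2255: 365 days.
May 6, 2255 → May 6, 2256: 366 days (Feb 29, 2256 is in that span).
May 6, 2256 → May 6, 2257: 365 days.
May 6, 2257 → May 6, 2258: 365 days.
May 6, 2258 → Jun 6, 2258: 31 days (May has 31).
Jun 6, 2258 → Jul 6, 2258: 30 days (June has 30).
Jul 6, 2258 → Aug 6, 2258: 31 days (July has 31).
Aug 6, 2258 → Sep 6, 2258: 31 days (August has 31).
Sep 6, 2258 → Oct 6, 2258: 30 days (September has 30).
Oct 6, 2258 → Nov 6, 2258: 31 days (October has 31).
Nov 6, 2258 → Dec 6, 2258: 30 days (November has 30).
Dec 6, 2258 → Jan 6, 2259: 31 days (December has 31).
Jan 6, 2259 → Feb 6, 2259: 31 days (January has 31).
Feb 6, 2259 → Mar 6, 2259: 28 days (February has 28).
Mar 6, 2259 → Apr 6, 2259: 31 days (March has 31).
Apr 6, 2259 → Apr 11, 2259: 5 days.
Total: 6549 days.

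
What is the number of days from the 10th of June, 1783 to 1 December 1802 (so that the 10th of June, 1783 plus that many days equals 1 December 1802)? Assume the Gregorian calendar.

7113

Jun 10, 1783 → Jun 10, 1784: 366 days (Feb 29, 1784 is in that span).
Jun 10, 1784 → Jun 10, 1785: 365 days.
Jun 10, 1785 → Jun 10, 1786: 365 days.
Jun 10, 1786 → Jun 10, 1787: 365 days.
Jun 10, 1787 → Jun 10, 1788: 366 days (Feb 29, 1788 is in that span).
Jun 10, 1788 → Jun 10, 1789: 365 days.
Jun 10, 1789 → Jun 10, 1790: 365 days.
Jun 10, 1790 → Jun 10, 1791: 365 days.
Jun 10, 1791 → Jun 10, 1792: 366 days (Feb 29, 1792 is in that span).
Jun 10, 1792 → Jun 10, 1793: 365 days.
Jun 10, 1793 → Jun 10, 1794: 365 days.
Jun 10, 1794 → Jun 10, 1795: 365 days.
Jun 10, 1795 → Jun 10, 1796: 366 days (Feb 29, 1796 is in that span).
Jun 10, 1796 → Jun 10, 1797: 365 days.
Jun 10, 1797 → Jun 10, 1798: 365 days.
Jun 10, 1798 → Jun 10, 1799: 365 days.
Jun 10, 1799 → Jun 10, 1800: 365 days.
Jun 10, 1800 → Jun 10, 1801: 365 days.
Jun 10, 1801 → Jun 10, 1802: 365 days.
Jun 10, 1802 → Jul 10, 1802: 30 days (June has 30).
Jul 10, 1802 → Aug 10, 1802: 31 days (July has 31).
Aug 10, 1802 → Sep 10, 1802: 31 days (August has 31).
Sep 10, 1802 → Oct 10, 1802: 30 days (September has 30).
Oct 10, 1802 → Nov 10, 1802: 31 days (October has 31).
Nov 10, 1802 → Dec 1, 1802: 21 days.
Total: 7113 days.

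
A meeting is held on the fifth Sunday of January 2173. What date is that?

January 1, 2173 is a Friday.
The first Sunday is therefore January 3 (2 days later).
The fifth Sunday is 3 + 4×7 = January 31.

January 31, 2173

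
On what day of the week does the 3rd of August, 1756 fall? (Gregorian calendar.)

Doomsday rule: the anchor day for the 1700s is Sunday. For year 56: 56÷12 = 4 r 8, and 8÷4 = 2, so 4+8+2 = 14.
Sunday + 14 ≡ Sunday — that's 1756's doomsday.
In August the doomsday date is Aug 8.
Aug 3 is 5 days before Aug 8; 5 mod 7 = 5, so Sunday − 5 = Tuesday.

Tuesday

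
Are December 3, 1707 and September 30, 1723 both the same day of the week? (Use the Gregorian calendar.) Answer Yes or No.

From Dec 3, 1707 to Sep 30, 1723 is 5780 days.
5780 mod 7 = 5, so they are different weekdays.
(Dec 3, 1707 is a Saturday; Sep 30, 1723 is a Thursday.)

No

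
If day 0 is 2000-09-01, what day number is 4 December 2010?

Sep 1, 2000 → Sep 1, 2001: 365 days.
Sep 1, 2001 → Sep 1, 2002: 365 days.
Sep 1, 2002 → Sep 1, 2003: 365 days.
Sep 1, 2003 → Sep 1, 2004: 366 days (Feb 29, 2004 is in that span).
Sep 1, 2004 → Sep 1, 2005: 365 days.
Sep 1, 2005 → Sep 1, 2006: 365 days.
Sep 1, 2006 → Sep 1, 2007: 365 days.
Sep 1, 2007 → Sep 1, 2008: 366 days (Feb 29, 2008 is in that span).
Sep 1, 2008 → Sep 1, 2009: 365 days.
Sep 1, 2009 → Sep 1, 2010: 365 days.
Sep 1, 2010 → Oct 1, 2010: 30 days (September has 30).
Oct 1, 2010 → Nov 1, 2010: 31 days (October has 31).
Nov 1, 2010 → Dec 1, 2010: 30 days (November has 30).
Dec 1, 2010 → Dec 4, 2010: 3 days.
Total: 3746 days.

3746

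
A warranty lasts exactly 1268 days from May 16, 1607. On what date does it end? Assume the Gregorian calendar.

November 4, 1610

+366 (one year; includes Feb 29, 1608) → May 16, 1608 (902 left).
+365 (one year) → May 16, 1609 (537 left).
+365 (one year) → May 16, 1610 (172 left).
May has 31 days: +16 → Jun 1, 1610 (156 left).
Jun has 30 days: +30 → Jul 1, 1610 (126 left).
Jul has 31 days: +31 → Aug 1, 1610 (95 left).
Aug has 31 days: +31 → Sep 1, 1610 (64 left).
Sep has 30 days: +30 → Oct 1, 1610 (34 left).
Oct has 31 days: +31 → Nov 1, 1610 (3 left).
+3 → Nov 4, 1610.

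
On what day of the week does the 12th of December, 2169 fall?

Tuesday

Doomsday rule: the anchor day for the 2100s is Sunday. For year 69: 69÷12 = 5 r 9, and 9÷4 = 2, so 5+9+2 = 16.
Sunday + 16 ≡ Tuesday — that's 2169's doomsday.
In December the doomsday date is Dec 12.
Dec 12 is the doomsday itself: Tuesday.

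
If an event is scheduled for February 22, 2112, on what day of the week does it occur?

Monday

January 1, 2112 is a Friday.
Jan 1, 2112 → Feb 1, 2112: 31 days (January has 31).
Feb 1, 2112 → Feb 22, 2112: 21 days.
Total: 52 days.
52 mod 7 = 3, so Friday + 3 = Monday.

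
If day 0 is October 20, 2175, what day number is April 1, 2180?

Oct 20, 2175 → Oct 20, 2176: 366 days (Feb 29, 2176 is in that span).
Oct 20, 2176 → Oct 20, 2177: 365 days.
Oct 20, 2177 → Oct 20, 2178: 365 days.
Oct 20, 2178 → Oct 20, 2179: 365 days.
Oct 20, 2179 → Nov 20, 2179: 31 days (October has 31).
Nov 20, 2179 → Dec 20, 2179: 30 days (November has 30).
Dec 20, 2179 → Jan 20, 2180: 31 days (December has 31).
Jan 20, 2180 → Feb 20, 2180: 31 days (January has 31).
Feb 20, 2180 → Mar 20, 2180: 29 days (February has 29).
Mar 20, 2180 → Apr 1, 2180: 12 days.
Total: 1625 days.

1625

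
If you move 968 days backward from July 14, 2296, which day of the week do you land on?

First find the weekday of Jul 14, 2296. Doomsday rule: the anchor day for the 2200s is Friday. For year 96: 96÷12 = 8 r 0, and 0÷4 = 0, so 8+0+0 = 8.
Friday + 8 ≡ Saturday — that's 2296's doomsday.
In July the doomsday date is Jul 11.
Jul 14 is 3 days after Jul 11; 3 mod 7 = 3, so Saturday + 3 = Tuesday.
968 mod 7 = 2, so 968 days before a Tuesday is Tuesday − 2 = Sunday.

Sunday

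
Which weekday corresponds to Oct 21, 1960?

January 1, 1960 is a Friday.
Jan 1, 1960 → Feb 1, 1960: 31 days (January has 31).
Feb 1, 1960 → Mar 1, 1960: 29 days (February has 29).
Mar 1, 1960 → Apr 1, 1960: 31 days (March has 31).
Apr 1, 1960 → May 1, 1960: 30 days (April has 30).
May 1, 1960 → Jun 1, 1960: 31 days (May has 31).
Jun 1, 1960 → Jul 1, 1960: 30 days (June has 30).
Jul 1, 1960 → Aug 1, 1960: 31 days (July has 31).
Aug 1, 1960 → Sep 1, 1960: 31 days (August has 31).
Sep 1, 1960 → Oct 1, 1960: 30 days (September has 30).
Oct 1, 1960 → Oct 21, 1960: 20 days.
Total: 294 days.
294 mod 7 = 0, so Friday + 0 = Friday.

Friday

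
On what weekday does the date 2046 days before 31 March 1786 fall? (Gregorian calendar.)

First find the weekday of Mar 31, 1786. Doomsday rule: the anchor day for the 1700s is Sunday. For year 86: 86÷12 = 7 r 2, and 2÷4 = 0, so 7+2+0 = 9.
Sunday + 9 ≡ Tuesday — that's 1786's doomsday.
In March the doomsday date is Mar 14.
Mar 31 is 17 days after Mar 14; 17 mod 7 = 3, so Tuesday + 3 = Friday.
2046 mod 7 = 2, so 2046 days before a Friday is Friday − 2 = Wednesday.

Wednesday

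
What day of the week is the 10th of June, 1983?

Friday

January 1, 1983 is a Saturday.
Jan 1, 1983 → Feb 1, 1983: 31 days (January has 31).
Feb 1, 1983 → Mar 1, 1983: 28 days (February has 28).
Mar 1, 1983 → Apr 1, 1983: 31 days (March has 31).
Apr 1, 1983 → May 1, 1983: 30 days (April has 30).
May 1, 1983 → Jun 1, 1983: 31 days (May has 31).
Jun 1, 1983 → Jun 10, 1983: 9 days.
Total: 160 days.
160 mod 7 = 6, so Saturday + 6 = Friday.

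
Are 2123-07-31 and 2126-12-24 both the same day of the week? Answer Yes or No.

From Jul 31, 2123 to Dec 24, 2126 is 1242 days.
1242 mod 7 = 3, so they are different weekdays.
(Jul 31, 2123 is a Saturday; Dec 24, 2126 is a Tuesday.)

No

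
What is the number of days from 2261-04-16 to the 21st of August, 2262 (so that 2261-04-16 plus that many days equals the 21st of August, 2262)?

Apr 16, 2261 → Apr 16, 2262: 365 days.
Apr 16, 2262 → May 16, 2262: 30 days (April has 30).
May 16, 2262 → Jun 16, 2262: 31 days (May has 31).
Jun 16, 2262 → Jul 16, 2262: 30 days (June has 30).
Jul 16, 2262 → Aug 16, 2262: 31 days (July has 31).
Aug 16, 2262 → Aug 21, 2262: 5 days.
Total: 492 days.

492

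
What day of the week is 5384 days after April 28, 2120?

Monday

First find the weekday of Apr 28, 2120. Doomsday rule: the anchor day for the 2100s is Sunday. For year 20: 20÷12 = 1 r 8, and 8÷4 = 2, so 1+8+2 = 11.
Sunday + 11 ≡ Thursday — that's 2120's doomsday.
In April the doomsday date is Apr 4.
Apr 28 is 24 days after Apr 4; 24 mod 7 = 3, so Thursday + 3 = Sunday.
5384 mod 7 = 1, so 5384 days after a Sunday is Sunday + 1 = Monday.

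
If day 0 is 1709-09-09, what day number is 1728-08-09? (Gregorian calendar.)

6909

Sep 9, 1709 → Sep 9, 1710: 365 days.
Sep 9, 1710 → Sep 9, 1711: 365 days.
Sep 9, 1711 → Sep 9, 1712: 366 days (Feb 29, 1712 is in that span).
Sep 9, 1712 → Sep 9, 1713: 365 days.
Sep 9, 1713 → Sep 9, 1714: 365 days.
Sep 9, 1714 → Sep 9, 1715: 365 days.
Sep 9, 1715 → Sep 9, 1716: 366 days (Feb 29, 1716 is in that span).
Sep 9, 1716 → Sep 9, 1717: 365 days.
Sep 9, 1717 → Sep 9, 1718: 365 days.
Sep 9, 1718 → Sep 9, 1719: 365 days.
Sep 9, 1719 → Sep 9, 1720: 366 days (Feb 29, 1720 is in that span).
Sep 9, 1720 → Sep 9, 1721: 365 days.
Sep 9, 1721 → Sep 9, 1722: 365 days.
Sep 9, 1722 → Sep 9, 1723: 365 days.
Sep 9, 1723 → Sep 9, 1724: 366 days (Feb 29, 1724 is in that span).
Sep 9, 1724 → Sep 9, 1725: 365 days.
Sep 9, 1725 → Sep 9, 1726: 365 days.
Sep 9, 1726 → Sep 9, 1727: 365 days.
Sep 9, 1727 → Oct 9, 1727: 30 days (September has 30).
Oct 9, 1727 → Nov 9, 1727: 31 days (October has 31).
Nov 9, 1727 → Dec 9, 1727: 30 days (November has 30).
Dec 9, 1727 → Jan 9, 1728: 31 days (December has 31).
Jan 9, 1728 → Feb 9, 1728: 31 days (January has 31).
Feb 9, 1728 → Mar 9, 1728: 29 days (February has 29).
Mar 9, 1728 → Apr 9, 1728: 31 days (March has 31).
Apr 9, 1728 → May 9, 1728: 30 days (April has 30).
May 9, 1728 → Jun 9, 1728: 31 days (May has 31).
Jun 9, 1728 → Jul 9, 1728: 30 days (June has 30).
Jul 9, 1728 → Aug 9, 1728: 31 days.
Total: 6909 days.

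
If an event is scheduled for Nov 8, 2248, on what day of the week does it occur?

Wednesday

Doomsday rule: the anchor day for the 2200s is Friday. For year 48: 48÷12 = 4 r 0, and 0÷4 = 0, so 4+0+0 = 4.
Friday + 4 ≡ Tuesday — that's 2248's doomsday.
In November the doomsday date is Nov 7.
Nov 8 is 1 day after Nov 7; 1 mod 7 = 1, so Tuesday + 1 = Wednesday.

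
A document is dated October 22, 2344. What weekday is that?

Sunday

Doomsday rule: the anchor day for the 2300s is Wednesday. For year 44: 44÷12 = 3 r 8, and 8÷4 = 2, so 3+8+2 = 13.
Wednesday + 13 ≡ Tuesday — that's 2344's doomsday.
In October the doomsday date is Oct 10.
Oct 22 is 12 days after Oct 10; 12 mod 7 = 5, so Tuesday + 5 = Sunday.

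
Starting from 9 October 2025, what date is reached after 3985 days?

+365 (one year) → Oct 9, 2026 (3620 left).
+365 (one year) → Oct 9, 2027 (3255 left).
+366 (one year; includes Feb 29, 2028) → Oct 9, 2028 (2889 left).
+365 (one year) → Oct 9, 2029 (2524 left).
+365 (one year) → Oct 9, 2030 (2159 left).
+365 (one year) → Oct 9, 2031 (1794 left).
+366 (one year; includes Feb 29, 2032) → Oct 9, 2032 (1428 left).
+365 (one year) → Oct 9, 2033 (1063 left).
+365 (one year) → Oct 9, 2034 (698 left).
+365 (one year) → Oct 9, 2035 (333 left).
Oct has 31 days: +23 → Nov 1, 2035 (310 left).
Nov has 30 days: +30 → Dec 1, 2035 (280 left).
Dec has 31 days: +31 → Jan 1, 2036 (249 left).
Jan has 31 days: +31 → Feb 1, 2036 (218 left).
Feb has 29 days: +29 → Mar 1, 2036 (189 left).
Mar has 31 days: +31 → Apr 1, 2036 (158 left).
Apr has 30 days: +30 → May 1, 2036 (128 left).
May has 31 days: +31 → Jun 1, 2036 (97 left).
Jun has 30 days: +30 → Jul 1, 2036 (67 left).
Jul has 31 days: +31 → Aug 1, 2036 (36 left).
Aug has 31 days: +31 → Sep 1, 2036 (5 left).
+5 → Sep 6, 2036.

September 6, 2036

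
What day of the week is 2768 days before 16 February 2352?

Wednesday

Feb 16, 2352 is a Saturday.
2768 mod 7 = 3, so 2768 days before a Saturday is Saturday − 3 = Wednesday.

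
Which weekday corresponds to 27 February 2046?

Doomsday rule: the anchor day for the 2000s is Tuesday. For year 46: 46÷12 = 3 r 10, and 10÷4 = 2, so 3+10+2 = 15.
Tuesday + 15 ≡ Wednesday — that's 2046's doomsday.
In February the doomsday date is Feb 28 (2046 is not a leap year).
Feb 27 is 1 day before Feb 28; 1 mod 7 = 1, so Wednesday − 1 = Tuesday.

Tuesday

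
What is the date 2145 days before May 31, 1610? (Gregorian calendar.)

−365 (one year) → May 31, 1609 (1780 left).
−365 (one year) → May 31, 1608 (1415 left).
−366 (one year; includes Feb 29, 1608) → May 31, 1607 (1049 left).
−365 (one year) → May 31, 1606 (684 left).
−365 (one year) → May 31, 1605 (319 left).
−31 → Apr 30, 1605 (end of Apr, 30 days; 288 left).
−30 → Mar 31, 1605 (end of Mar, 31 days; 258 left).
−31 → Feb 28, 1605 (end of Feb, 28 days; 227 left).
−28 → Jan 31, 1605 (end of Jan, 31 days; 199 left).
−31 → Dec 31, 1604 (end of Dec, 31 days; 168 left).
−31 → Nov 30, 1604 (end of Nov, 30 days; 137 left).
−30 → Oct 31, 1604 (end of Oct, 31 days; 107 left).
−31 → Sep 30, 1604 (end of Sep, 30 days; 76 left).
−30 → Aug 31, 1604 (end of Aug, 31 days; 46 left).
−31 → Jul 31, 1604 (end of Jul, 31 days; 15 left).
−15 → Jul 16, 1604.

July 16, 1604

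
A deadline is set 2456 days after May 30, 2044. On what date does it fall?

February 19, 2051

+365 (one year) → May 30, 2045 (2091 left).
+365 (one year) → May 30, 2046 (1726 left).
+365 (one year) → May 30, 2047 (1361 left).
+366 (one year; includes Feb 29, 2048) → May 30, 2048 (995 left).
+365 (one year) → May 30, 2049 (630 left).
+365 (one year) → May 30, 2050 (265 left).
May has 31 days: +2 → Jun 1, 2050 (263 left).
Jun has 30 days: +30 → Jul 1, 2050 (233 left).
Jul has 31 days: +31 → Aug 1, 2050 (202 left).
Aug has 31 days: +31 → Sep 1, 2050 (171 left).
Sep has 30 days: +30 → Oct 1, 2050 (141 left).
Oct has 31 days: +31 → Nov 1, 2050 (110 left).
Nov has 30 days: +30 → Dec 1, 2050 (80 left).
Dec has 31 days: +31 → Jan 1, 2051 (49 left).
Jan has 31 days: +31 → Feb 1, 2051 (18 left).
+18 → Feb 19, 2051.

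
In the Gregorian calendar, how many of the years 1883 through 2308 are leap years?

Multiples of 4 in [1883,2308]: 107.
Of those, multiples of 100: 5 (not leap unless ÷400).
Multiples of 400: 1.
Leap years = 107 − 5 + 1 = 103.

103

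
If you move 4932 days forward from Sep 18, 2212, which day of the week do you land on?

First find the weekday of Sep 18, 2212. Doomsday rule: the anchor day for the 2200s is Friday. For year 12: 12÷12 = 1 r 0, and 0÷4 = 0, so 1+0+0 = 1.
Friday + 1 ≡ Saturday — that's 2212's doomsday.
In September the doomsday date is Sep 5.
Sep 18 is 13 days after Sep 5; 13 mod 7 = 6, so Saturday + 6 = Friday.
4932 mod 7 = 4, so 4932 days after a Friday is Friday + 4 = Tuesday.

Tuesday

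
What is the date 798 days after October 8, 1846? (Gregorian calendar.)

December 14, 1848

+365 (one year) → Oct 8, 1847 (433 left).
+366 (one year; includes Feb 29, 1848) → Oct 8, 1848 (67 left).
Oct has 31 days: +24 → Nov 1, 1848 (43 left).
Nov has 30 days: +30 → Dec 1, 1848 (13 left).
+13 → Dec 14, 1848.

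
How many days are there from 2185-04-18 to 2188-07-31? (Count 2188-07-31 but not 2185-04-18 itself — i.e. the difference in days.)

1200

Apr 18, 2185 → Apr 18, 2186: 365 days.
Apr 18, 2186 → Apr 18, 2187: 365 days.
Apr 18, 2187 → Apr 18, 2188: 366 days (Feb 29, 2188 is in that span).
Apr 18, 2188 → May 18, 2188: 30 days (April has 30).
May 18, 2188 → Jun 18, 2188: 31 days (May has 31).
Jun 18, 2188 → Jul 18, 2188: 30 days (June has 30).
Jul 18, 2188 → Jul 31, 2188: 13 days.
Total: 1200 days.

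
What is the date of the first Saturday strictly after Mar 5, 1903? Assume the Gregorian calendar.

Mar 5, 1903 is a Thursday.
From Thursday to the next Saturday is 2 days.
Mar 5, 1903 + 2 = Mar 7, 1903.

March 7, 1903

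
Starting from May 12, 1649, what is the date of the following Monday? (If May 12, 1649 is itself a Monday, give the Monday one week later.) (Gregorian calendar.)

May 12, 1649 is a Wednesday.
From Wednesday to the next Monday is 5 days.
May 12, 1649 + 5 = May 17, 1649.

May 17, 1649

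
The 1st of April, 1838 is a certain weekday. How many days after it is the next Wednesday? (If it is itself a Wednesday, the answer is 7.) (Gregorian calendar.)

3

Apr 1, 1838 is a Sunday.
From Sunday to the next Wednesday is 3 days.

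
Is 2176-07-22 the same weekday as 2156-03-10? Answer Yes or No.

From Mar 10, 2156 to Jul 22, 2176 is 7439 days.
7439 mod 7 = 5, so they are different weekdays.
(Mar 10, 2156 is a Wednesday; Jul 22, 2176 is a Monday.)

No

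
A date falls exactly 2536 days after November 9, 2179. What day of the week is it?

First find the weekday of Nov 9, 2179. Doomsday rule: the anchor day for the 2100s is Sunday. For year 79: 79÷12 = 6 r 7, and 7÷4 = 1, so 6+7+1 = 14.
Sunday + 14 ≡ Sunday — that's 2179's doomsday.
In November the doomsday date is Nov 7.
Nov 9 is 2 days after Nov 7; 2 mod 7 = 2, so Sunday + 2 = Tuesday.
2536 mod 7 = 2, so 2536 days after a Tuesday is Tuesday + 2 = Thursday.

Thursday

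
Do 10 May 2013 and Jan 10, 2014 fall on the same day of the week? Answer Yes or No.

Yes

From May 10, 2013 to Jan 10, 2014 is 245 days.
245 mod 7 = 0, so they are the same weekday.
(May 10, 2013 is a Friday; Jan 10, 2014 is a Friday.)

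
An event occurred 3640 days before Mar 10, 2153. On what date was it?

March 23, 2143

−365 (one year) → Mar 10, 2152 (3275 left).
−366 (one year; includes Feb 29, 2152) → Mar 10, 2151 (2909 left).
−365 (one year) → Mar 10, 2150 (2544 left).
−365 (one year) → Mar 10, 2149 (2179 left).
−365 (one year) → Mar 10, 2148 (1814 left).
−366 (one year; includes Feb 29, 2148) → Mar 10, 2147 (1448 left).
−365 (one year) → Mar 10, 2146 (1083 left).
−365 (one year) → Mar 10, 2145 (718 left).
−365 (one year) → Mar 10, 2144 (353 left).
−10 → Feb 29, 2144 (end of Feb, 29 days; 343 left).
−29 → Jan 31, 2144 (end of Jan, 31 days; 314 left).
−31 → Dec 31, 2143 (end of Dec, 31 days; 283 left).
−31 → Nov 30, 2143 (end of Nov, 30 days; 252 left).
−30 → Oct 31, 2143 (end of Oct, 31 days; 222 left).
−31 → Sep 30, 2143 (end of Sep, 30 days; 191 left).
−30 → Aug 31, 2143 (end of Aug, 31 days; 161 left).
−31 → Jul 31, 2143 (end of Jul, 31 days; 130 left).
−31 → Jun 30, 2143 (end of Jun, 30 days; 99 left).
−30 → May 31, 2143 (end of May, 31 days; 69 left).
−31 → Apr 30, 2143 (end of Apr, 30 days; 38 left).
−30 → Mar 31, 2143 (end of Mar, 31 days; 8 left).
−8 → Mar 23, 2143.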